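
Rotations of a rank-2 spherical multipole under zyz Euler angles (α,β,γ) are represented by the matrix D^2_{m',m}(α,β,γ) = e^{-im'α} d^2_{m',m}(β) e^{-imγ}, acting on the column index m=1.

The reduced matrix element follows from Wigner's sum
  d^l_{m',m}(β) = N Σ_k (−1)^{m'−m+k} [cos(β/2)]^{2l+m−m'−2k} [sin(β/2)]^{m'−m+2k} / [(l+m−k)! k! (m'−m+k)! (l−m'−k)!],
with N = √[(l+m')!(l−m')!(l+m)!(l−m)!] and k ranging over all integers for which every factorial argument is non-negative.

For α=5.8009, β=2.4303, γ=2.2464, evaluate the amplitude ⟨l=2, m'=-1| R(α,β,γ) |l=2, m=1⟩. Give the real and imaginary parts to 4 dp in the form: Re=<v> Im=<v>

Re=0.4146 Im=0.1816

D^2_{-1,1}(5.8009,2.4303,2.2464) = e^{-i·-1·5.8009}·d^2_{-1,1}(2.4303)·e^{-i·1·2.2464}. Compute d first:
With c≡cos(β/2)=0.348196 and s≡sin(β/2)=0.937422, N=[1·6·6·1]^{1/2}=6.000000
k∈{2,3} keeps every argument non-negative
  k=2: (−1)^0·6.0000/(2)·0.3482^2·0.9374^2 = +0.319624
  k=3: (−1)^1·6.0000/(6)·0.3482^0·0.9374^4 = -0.772218
d^2_{-1,1}(2.4303) = +0.319624 -0.772218 = -0.452594
Phases: e^{-i·(-1)·5.8009}=+0.885937-0.463805i, e^{-i·(1)·2.2464}=-0.625368-0.780330i ⇒ D=+0.414557+0.181614i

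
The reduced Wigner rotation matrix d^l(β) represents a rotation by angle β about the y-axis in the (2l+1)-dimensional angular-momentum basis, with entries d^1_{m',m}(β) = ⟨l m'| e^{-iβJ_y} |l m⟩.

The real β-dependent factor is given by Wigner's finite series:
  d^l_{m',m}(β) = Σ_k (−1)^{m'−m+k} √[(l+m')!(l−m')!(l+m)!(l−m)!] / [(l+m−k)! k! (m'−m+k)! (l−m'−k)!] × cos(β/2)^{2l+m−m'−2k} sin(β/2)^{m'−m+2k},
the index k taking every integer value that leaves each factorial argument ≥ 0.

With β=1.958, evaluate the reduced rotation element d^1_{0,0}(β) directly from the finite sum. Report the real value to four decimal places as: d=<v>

d=-0.3776

d^1_{0,0}(β=1.958) via Wigner's sum:
c=cos(1.958/2)=0.557853, s=sin(1.958/2)=0.829940; N=√[1·1·1·1]=1.000000
Admissible k: 0..1 (factorial args all ≥0)
  k=0: (−1)^0·1.0000/(1)·0.5579^2·0.8299^0 = +0.311200
  k=1: (−1)^1·1.0000/(1)·0.5579^0·0.8299^2 = -0.688800
d^1_{0,0}(1.958) = +0.311200 -0.688800 = -0.377601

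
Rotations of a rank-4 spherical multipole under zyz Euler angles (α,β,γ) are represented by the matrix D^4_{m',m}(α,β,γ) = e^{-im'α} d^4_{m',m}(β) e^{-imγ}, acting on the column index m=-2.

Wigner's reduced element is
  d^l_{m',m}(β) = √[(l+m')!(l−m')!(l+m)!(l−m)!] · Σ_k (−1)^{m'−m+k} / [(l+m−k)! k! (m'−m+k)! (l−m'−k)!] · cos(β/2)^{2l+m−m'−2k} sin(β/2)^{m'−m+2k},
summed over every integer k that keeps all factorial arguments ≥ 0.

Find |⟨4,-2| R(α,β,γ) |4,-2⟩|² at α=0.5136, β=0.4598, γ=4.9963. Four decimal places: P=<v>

Split into d^4_{-2,-2}(β=0.4598) × two z-phases.
Half-angle: c=0.973689, s=0.227880. N=√(2·720·2·720)=1440.000000
The bounds max(0,m−m')=0 and min(l+m,l−m')=2 give 3 terms
  k=0: (−1)^0·1440.0000/(1440)·0.9737^8·0.2279^0 = +0.807910
  k=1: (−1)^1·1440.0000/(120)·0.9737^6·0.2279^2 = -0.531027
  k=2: (−1)^2·1440.0000/(96)·0.9737^4·0.2279^4 = +0.036358
d^4_{-2,-2}(0.4598) = +0.807910 -0.531027 +0.036358 = +0.313241
|D^4_{-2,-2}|² = |d^4_{-2,-2}(β)|² = (+0.313241)² = 0.098120 (the z-rotation phases have unit modulus)

P=0.0981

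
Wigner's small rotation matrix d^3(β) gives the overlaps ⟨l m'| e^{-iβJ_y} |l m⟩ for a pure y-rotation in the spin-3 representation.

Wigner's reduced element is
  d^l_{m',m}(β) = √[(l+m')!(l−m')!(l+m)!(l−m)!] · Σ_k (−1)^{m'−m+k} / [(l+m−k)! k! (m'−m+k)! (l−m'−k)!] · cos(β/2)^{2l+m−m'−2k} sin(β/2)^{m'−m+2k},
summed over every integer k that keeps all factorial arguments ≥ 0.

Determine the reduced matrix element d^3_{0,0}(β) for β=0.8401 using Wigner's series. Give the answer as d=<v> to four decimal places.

d=-0.2579

d^3_{0,0}(β=0.8401) via Wigner's sum:
Half-angle: c=0.913069, s=0.407806. N=√(6·6·6·6)=36.000000
k∈{0,1,2,3} keeps every argument non-negative
  k=0: (−1)^0·36.0000/(36)·0.9131^6·0.4078^0 = +0.579456
  k=1: (−1)^1·36.0000/(4)·0.9131^4·0.4078^2 = -1.040312
  k=2: (−1)^2·36.0000/(4)·0.9131^2·0.4078^4 = +0.207522
  k=3: (−1)^3·36.0000/(36)·0.9131^0·0.4078^6 = -0.004600
d^3_{0,0}(0.8401) = +0.579456 -1.040312 +0.207522 -0.004600 = -0.257934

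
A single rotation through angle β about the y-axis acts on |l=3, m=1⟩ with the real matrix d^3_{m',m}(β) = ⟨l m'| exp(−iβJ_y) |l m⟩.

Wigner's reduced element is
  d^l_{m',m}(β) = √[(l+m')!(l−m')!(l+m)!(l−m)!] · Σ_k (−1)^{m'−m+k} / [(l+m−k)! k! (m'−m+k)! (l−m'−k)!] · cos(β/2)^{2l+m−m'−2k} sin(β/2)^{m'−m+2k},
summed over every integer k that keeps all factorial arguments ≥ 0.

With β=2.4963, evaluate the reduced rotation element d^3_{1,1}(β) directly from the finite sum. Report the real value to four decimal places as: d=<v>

d=0.4163

d^3_{1,1}(β=2.4963) via Wigner's sum:
With c≡cos(β/2)=0.317077 and s≡sin(β/2)=0.948400, N=[24·2·24·2]^{1/2}=48.000000
Admissible k: 0..2 (factorial args all ≥0)
  k=0: (−1)^0·48.0000/(48)·0.3171^6·0.9484^0 = +0.001016
  k=1: (−1)^1·48.0000/(6)·0.3171^4·0.9484^2 = -0.072733
  k=2: (−1)^2·48.0000/(8)·0.3171^2·0.9484^4 = +0.488031
d^3_{1,1}(2.4963) = +0.001016 -0.072733 +0.488031 = +0.416314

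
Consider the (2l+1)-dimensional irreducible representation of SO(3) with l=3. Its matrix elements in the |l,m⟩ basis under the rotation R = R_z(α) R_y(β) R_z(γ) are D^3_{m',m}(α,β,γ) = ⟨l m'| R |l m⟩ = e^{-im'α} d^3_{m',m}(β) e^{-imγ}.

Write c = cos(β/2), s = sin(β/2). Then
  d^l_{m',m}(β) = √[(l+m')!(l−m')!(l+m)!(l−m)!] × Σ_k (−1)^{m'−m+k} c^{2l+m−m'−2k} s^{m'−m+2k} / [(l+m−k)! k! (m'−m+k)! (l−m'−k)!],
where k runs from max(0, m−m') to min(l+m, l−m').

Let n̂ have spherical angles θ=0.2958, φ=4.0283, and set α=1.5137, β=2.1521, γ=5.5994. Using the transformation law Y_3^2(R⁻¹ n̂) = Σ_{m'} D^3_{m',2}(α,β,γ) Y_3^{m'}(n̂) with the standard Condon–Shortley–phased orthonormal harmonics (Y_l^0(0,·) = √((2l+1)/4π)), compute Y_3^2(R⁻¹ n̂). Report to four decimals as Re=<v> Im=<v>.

Re=-0.2282 Im=-0.2692

Need the full column D^3_{m',2} for m'=−3..3 at α=1.5137, β=2.1521, γ=5.5994.
cos(β/2)=0.474808, sin(β/2)=0.880089
d^3_{-3,2}: single k=5 term ⇒ +0.614084;  D = +0.571518-0.224645i
d^3_{-2,2}: k∈[4..5] ⇒ +0.676260 -0.464687 = +0.211573;  D = -0.066035-0.201004i
d^3_{-1,2}: k∈[3..4] ⇒ +0.461493 -0.792778 = -0.331285;  D = +0.320123-0.085270i
d^3_{0,2}: k∈[2..3] ⇒ +0.215619 -0.740805 = -0.525186;  D = -0.105998-0.514378i
d^3_{1,2}: k∈[1..2] ⇒ +0.067161 -0.461493 = -0.394332;  D = -0.390129+0.057419i
d^3_{2,2}: k∈[0..1] ⇒ +0.011458 -0.196833 = -0.185375;  D = +0.016483+0.184640i
d^3_{3,2}: single k=0 term ⇒ -0.052023;  D = +0.051996-0.001661i
Y_3^{m'}(θ=0.2958,φ=4.0283) and Σ D·Y over m':
  (+0.5715-0.2246i)·(+0.0092+0.0048i)  (-0.0660-0.2010i)·(-0.0167-0.0814i)  (+0.3201-0.0853i)·(-0.2129+0.2610i)  (-0.1060-0.5144i)·(+0.5623+0.0000i)  (-0.3901+0.0574i)·(+0.2129+0.2610i)  (+0.0165+0.1846i)·(-0.0167+0.0814i)  (+0.0520-0.0017i)·(-0.0092+0.0048i)
Y_3^2(R⁻¹ n̂) = -0.228219-0.269191i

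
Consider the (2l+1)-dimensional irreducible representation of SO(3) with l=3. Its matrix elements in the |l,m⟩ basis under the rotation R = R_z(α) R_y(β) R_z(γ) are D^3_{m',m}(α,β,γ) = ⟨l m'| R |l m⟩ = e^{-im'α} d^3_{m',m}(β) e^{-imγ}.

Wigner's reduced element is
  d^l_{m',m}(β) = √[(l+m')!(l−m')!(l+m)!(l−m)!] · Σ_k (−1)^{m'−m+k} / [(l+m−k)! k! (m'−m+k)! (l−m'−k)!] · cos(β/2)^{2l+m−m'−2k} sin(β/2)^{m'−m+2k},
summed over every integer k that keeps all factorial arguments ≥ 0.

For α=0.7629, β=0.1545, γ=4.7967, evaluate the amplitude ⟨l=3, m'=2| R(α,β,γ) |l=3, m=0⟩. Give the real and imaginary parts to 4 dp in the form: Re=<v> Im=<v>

First d^3_{2,0}(β=0.1545), then the phase factors e^{-i(2)α} and e^{-i(0)γ}:
Half-angle: c=0.997018, s=0.077173. N=√(120·1·6·6)=65.726707
Admissible k: 0..1 (factorial args all ≥0)
  k=0: (−1)^2·65.7267/(12)·0.9970^4·0.0772^2 = +0.032233
  k=1: (−1)^3·65.7267/(12)·0.9970^2·0.0772^4 = -0.000193
d^3_{2,0}(0.1545) = +0.032233 -0.000193 = +0.032040
D = (+0.044981-0.998988i)·(+0.032040)·(+1.000000+0.000000i) = +0.001441-0.032008i

Re=0.0014 Im=-0.0320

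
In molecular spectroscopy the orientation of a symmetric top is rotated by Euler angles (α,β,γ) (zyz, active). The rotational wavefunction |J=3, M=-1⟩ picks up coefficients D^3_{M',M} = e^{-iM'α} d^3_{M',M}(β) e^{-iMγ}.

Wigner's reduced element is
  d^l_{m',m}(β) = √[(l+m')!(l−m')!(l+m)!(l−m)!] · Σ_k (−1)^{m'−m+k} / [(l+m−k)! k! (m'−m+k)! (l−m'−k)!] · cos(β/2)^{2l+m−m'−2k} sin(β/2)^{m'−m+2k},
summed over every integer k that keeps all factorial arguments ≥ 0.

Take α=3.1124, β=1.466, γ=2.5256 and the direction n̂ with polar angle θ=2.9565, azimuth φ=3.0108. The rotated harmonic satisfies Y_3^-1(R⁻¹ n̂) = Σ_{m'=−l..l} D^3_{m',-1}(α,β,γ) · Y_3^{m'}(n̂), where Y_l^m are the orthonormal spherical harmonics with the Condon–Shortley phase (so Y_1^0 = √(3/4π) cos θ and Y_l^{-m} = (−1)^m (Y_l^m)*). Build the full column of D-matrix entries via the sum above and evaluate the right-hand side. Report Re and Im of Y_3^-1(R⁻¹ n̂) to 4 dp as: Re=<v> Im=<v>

Re=0.2580 Im=-0.1755

Need the full column D^3_{m',-1} for m'=−3..3 at α=3.1124, β=1.466, γ=2.5256.
cos(β/2)=0.743170, sin(β/2)=0.669102
d^3_{-3,-1}: single k=2 term ⇒ +0.528913;  D = +0.403316-0.342177i
d^3_{-2,-1}: k∈[1..2] ⇒ +0.479661 -0.777629 = -0.297968;  D = +0.232741-0.186055i
d^3_{-1,-1}: k∈[0..2] ⇒ +0.168473 -1.092518 +0.664198 = -0.259846;  D = -0.207614+0.156258i
d^3_{0,-1}: k∈[0..2] ⇒ -0.525442 +1.277775 -0.345256 = +0.407077;  D = -0.332256+0.235196i
d^3_{1,-1}: k∈[0..2] ⇒ +0.819388 -0.885598 +0.089733 = +0.023524;  D = +0.019589-0.013025i
d^3_{2,-1}: k∈[0..1] ⇒ -0.777629 +0.315174 = -0.462455;  D = +0.392404-0.244712i
d^3_{3,-1}: single k=0 term ⇒ +0.428738;  D = +0.370262-0.216155i
Y_3^{m'}(θ=2.9565,φ=3.0108) and Σ D·Y over m':
  (+0.4033-0.3422i)·(-0.0024-0.0010i)  (+0.2327-0.1861i)·(-0.0329-0.0088i)  (-0.2076+0.1563i)·(-0.2259-0.0297i)  (-0.3323+0.2352i)·(-0.6715+0.0000i)  (+0.0196-0.0130i)·(+0.2259-0.0297i)  (+0.3924-0.2447i)·(-0.0329+0.0088i)  (+0.3703-0.2162i)·(+0.0024-0.0010i)
Y_3^-1(R⁻¹ n̂) = +0.258020-0.175488i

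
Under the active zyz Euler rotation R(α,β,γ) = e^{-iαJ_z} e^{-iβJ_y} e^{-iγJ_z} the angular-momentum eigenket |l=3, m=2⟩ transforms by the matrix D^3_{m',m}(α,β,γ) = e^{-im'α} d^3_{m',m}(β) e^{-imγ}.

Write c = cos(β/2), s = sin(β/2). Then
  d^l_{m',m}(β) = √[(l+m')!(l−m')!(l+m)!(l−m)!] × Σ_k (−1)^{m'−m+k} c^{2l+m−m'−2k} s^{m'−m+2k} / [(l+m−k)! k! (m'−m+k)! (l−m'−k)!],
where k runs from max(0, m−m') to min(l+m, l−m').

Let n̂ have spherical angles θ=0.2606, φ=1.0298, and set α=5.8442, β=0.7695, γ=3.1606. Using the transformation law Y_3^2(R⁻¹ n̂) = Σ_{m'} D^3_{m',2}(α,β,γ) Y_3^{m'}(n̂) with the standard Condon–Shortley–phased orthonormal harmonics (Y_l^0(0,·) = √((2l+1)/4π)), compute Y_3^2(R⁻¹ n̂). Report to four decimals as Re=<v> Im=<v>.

Need the full column D^3_{m',2} for m'=−3..3 at α=5.8442, β=0.7695, γ=3.1606.
cos(β/2)=0.926892, sin(β/2)=0.375327
d^3_{-3,2}: single k=5 term ⇒ +0.016910;  D = +0.003621-0.016518i
d^3_{-2,2}: k∈[4..5] ⇒ +0.085245 -0.002796 = +0.082450;  D = +0.050213-0.065396i
d^3_{-1,2}: k∈[3..4] ⇒ +0.266286 -0.021831 = +0.244455;  D = +0.217168-0.112233i
d^3_{0,2}: k∈[2..3] ⇒ +0.569506 -0.093381 = +0.476125;  D = +0.475781-0.018095i
d^3_{1,2}: k∈[1..2] ⇒ +0.812001 -0.266286 = +0.545715;  D = +0.502430+0.212999i
d^3_{2,2}: k∈[0..1] ⇒ +0.634126 -0.519885 = +0.114241;  D = +0.076255+0.085065i
d^3_{3,2}: single k=0 term ⇒ -0.628973;  D = -0.180974-0.602375i
Y_3^{m'}(θ=0.2606,φ=1.0298) and Σ D·Y over m':
  (+0.0036-0.0165i)·(-0.0071-0.0004i)  (+0.0502-0.0654i)·(-0.0308-0.0579i)  (+0.2172-0.1122i)·(+0.1573-0.2618i)  (+0.4758-0.0181i)·(+0.6015+0.0000i)  (+0.5024+0.2130i)·(-0.1573-0.2618i)  (+0.0763+0.0851i)·(-0.0308+0.0579i)  (-0.1810-0.6024i)·(+0.0071-0.0004i)
Y_3^2(R⁻¹ n̂) = +0.253527-0.253658i

Re=0.2535 Im=-0.2537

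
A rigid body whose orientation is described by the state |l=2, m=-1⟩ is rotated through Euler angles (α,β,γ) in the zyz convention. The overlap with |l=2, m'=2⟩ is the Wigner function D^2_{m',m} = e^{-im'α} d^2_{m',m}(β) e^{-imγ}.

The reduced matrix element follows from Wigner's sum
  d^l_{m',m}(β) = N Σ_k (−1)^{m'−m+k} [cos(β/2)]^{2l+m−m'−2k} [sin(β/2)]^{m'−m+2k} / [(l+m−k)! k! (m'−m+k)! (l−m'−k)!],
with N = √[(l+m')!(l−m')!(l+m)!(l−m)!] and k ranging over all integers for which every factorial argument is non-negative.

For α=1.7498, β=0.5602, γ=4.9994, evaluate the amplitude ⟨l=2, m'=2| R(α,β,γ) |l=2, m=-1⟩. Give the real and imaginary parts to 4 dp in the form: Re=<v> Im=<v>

First d^2_{2,-1}(β=0.5602), then the phase factors e^{-i(2)α} and e^{-i(-1)γ}:
With c≡cos(β/2)=0.961028 and s≡sin(β/2)=0.276452, N=[24·1·1·6]^{1/2}=12.000000
k: max(0,(-1)−(2))=0 … min(2+(-1),2−(2))=0
  k=0: (−1)^3·12.0000/(6)·0.9610^1·0.2765^3 = -0.040609
d^2_{2,-1}(0.5602) = -0.040609
Phases: e^{-i·(2)·1.7498}=-0.936597+0.350409i, e^{-i·(-1)·4.9994}=+0.283087-0.959094i ⇒ D=-0.002881-0.040507i

Re=-0.0029 Im=-0.0405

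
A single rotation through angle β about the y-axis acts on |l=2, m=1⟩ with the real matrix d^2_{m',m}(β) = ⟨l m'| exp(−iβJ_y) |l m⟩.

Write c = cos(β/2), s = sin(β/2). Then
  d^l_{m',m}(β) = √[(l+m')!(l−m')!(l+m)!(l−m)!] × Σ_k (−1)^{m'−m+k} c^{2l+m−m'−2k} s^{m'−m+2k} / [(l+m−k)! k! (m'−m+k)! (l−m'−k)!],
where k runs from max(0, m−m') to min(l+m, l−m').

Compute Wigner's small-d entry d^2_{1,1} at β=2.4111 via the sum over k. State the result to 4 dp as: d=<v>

d^2_{1,1}(β=2.4111) via Wigner's sum:
Half-angle: c=0.357179, s=0.934036. N=√(6·1·6·1)=6.000000
k∈{0,1} keeps every argument non-negative
  k=0: (−1)^0·6.0000/(6)·0.3572^4·0.9340^0 = +0.016276
  k=1: (−1)^1·6.0000/(2)·0.3572^2·0.9340^2 = -0.333904
d^2_{1,1}(2.4111) = +0.016276 -0.333904 = -0.317628

d=-0.3176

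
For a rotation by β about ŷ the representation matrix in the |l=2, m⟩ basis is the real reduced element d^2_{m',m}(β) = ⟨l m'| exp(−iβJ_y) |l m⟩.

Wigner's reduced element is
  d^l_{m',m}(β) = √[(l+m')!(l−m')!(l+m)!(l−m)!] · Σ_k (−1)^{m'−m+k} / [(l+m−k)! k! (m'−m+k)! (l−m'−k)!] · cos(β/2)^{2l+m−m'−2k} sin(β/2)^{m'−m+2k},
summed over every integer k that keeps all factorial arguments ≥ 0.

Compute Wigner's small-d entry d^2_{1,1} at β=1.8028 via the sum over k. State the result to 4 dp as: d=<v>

d^2_{1,1}(β=1.8028) via Wigner's sum:
Half-angle: c=0.620513, s=0.784196. N=√(6·1·6·1)=6.000000
k: max(0,(1)−(1))=0 … min(2+(1),2−(1))=1
  k=0: (−1)^0·6.0000/(6)·0.6205^4·0.7842^0 = +0.148253
  k=1: (−1)^1·6.0000/(2)·0.6205^2·0.7842^2 = -0.710350
d^2_{1,1}(1.8028) = +0.148253 -0.710350 = -0.562097

d=-0.5621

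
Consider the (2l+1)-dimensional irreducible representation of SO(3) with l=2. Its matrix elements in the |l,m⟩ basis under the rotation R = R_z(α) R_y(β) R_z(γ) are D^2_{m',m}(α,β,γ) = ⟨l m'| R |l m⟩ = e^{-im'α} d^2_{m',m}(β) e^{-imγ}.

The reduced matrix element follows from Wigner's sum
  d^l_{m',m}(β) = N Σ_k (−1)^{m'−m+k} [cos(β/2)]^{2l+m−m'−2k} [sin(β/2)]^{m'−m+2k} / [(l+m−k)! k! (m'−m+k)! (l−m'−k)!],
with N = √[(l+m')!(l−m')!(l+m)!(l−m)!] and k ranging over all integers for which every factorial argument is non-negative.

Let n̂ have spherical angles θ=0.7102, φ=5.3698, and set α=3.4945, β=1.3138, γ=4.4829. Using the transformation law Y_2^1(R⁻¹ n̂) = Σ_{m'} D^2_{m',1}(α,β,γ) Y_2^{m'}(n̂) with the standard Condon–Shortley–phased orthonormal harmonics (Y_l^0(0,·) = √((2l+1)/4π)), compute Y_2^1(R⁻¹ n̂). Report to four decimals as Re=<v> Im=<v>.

Need the full column D^2_{m',1} for m'=−2..2 at α=3.4945, β=1.3138, γ=4.4829.
cos(β/2)=0.791889, sin(β/2)=0.610665
d^2_{-2,1}: single k=3 term ⇒ +0.360664;  D = -0.290255+0.214081i
d^2_{-1,1}: k∈[2..3] ⇒ +0.701546 -0.139063 = +0.562483;  D = +0.309380-0.469756i
d^2_{0,1}: k∈[1..2] ⇒ +0.742800 -0.441722 = +0.301078;  D = -0.068489+0.293184i
d^2_{1,1}: k∈[0..1] ⇒ +0.393240 -0.701546 = -0.308306;  D = +0.037954+0.305961i
d^2_{2,1}: single k=0 term ⇒ -0.606493;  D = -0.278088-0.538982i
Y_2^{m'}(θ=0.7102,φ=5.3698) and Σ D·Y over m':
  (-0.2903+0.2141i)·(-0.0416+0.1588i)  (+0.3094-0.4698i)·(+0.2334+0.3023i)  (-0.0685+0.2932i)·(+0.2286+0.0000i)  (+0.0380+0.3060i)·(-0.2334+0.3023i)  (-0.2781-0.5390i)·(-0.0416-0.1588i)
Y_2^1(R⁻¹ n̂) = +0.001211+0.002561i

Re=0.0012 Im=0.0026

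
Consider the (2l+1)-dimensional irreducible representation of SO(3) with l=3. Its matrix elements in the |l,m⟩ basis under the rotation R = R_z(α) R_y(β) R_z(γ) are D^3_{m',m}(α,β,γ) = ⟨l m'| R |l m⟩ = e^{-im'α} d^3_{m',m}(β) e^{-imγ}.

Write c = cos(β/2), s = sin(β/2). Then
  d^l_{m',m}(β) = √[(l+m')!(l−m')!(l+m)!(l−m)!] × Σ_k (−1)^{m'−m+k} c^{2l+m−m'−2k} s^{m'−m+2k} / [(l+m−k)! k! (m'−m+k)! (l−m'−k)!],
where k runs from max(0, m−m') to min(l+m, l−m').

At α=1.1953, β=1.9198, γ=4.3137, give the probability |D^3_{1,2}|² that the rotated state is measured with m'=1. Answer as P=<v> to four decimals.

First d^3_{1,2}(β=1.9198), then the phase factors e^{-i(1)α} and e^{-i(2)γ}:
c=cos(1.9198/2)=0.573602, s=sin(1.9198/2)=0.819134; N=√[24·2·120·1]=75.894664
k: max(0,(2)−(1))=1 … min(3+(2),3−(1))=2
  k=1: (−1)^0·75.8947/(24)·0.5736^5·0.8191^1 = +0.160845
  k=2: (−1)^1·75.8947/(12)·0.5736^3·0.8191^3 = -0.656035
d^3_{1,2}(1.9198) = +0.160845 -0.656035 = -0.495190
|D^3_{1,2}|² = |d^3_{1,2}(β)|² = (-0.495190)² = 0.245213 (the z-rotation phases have unit modulus)

P=0.2452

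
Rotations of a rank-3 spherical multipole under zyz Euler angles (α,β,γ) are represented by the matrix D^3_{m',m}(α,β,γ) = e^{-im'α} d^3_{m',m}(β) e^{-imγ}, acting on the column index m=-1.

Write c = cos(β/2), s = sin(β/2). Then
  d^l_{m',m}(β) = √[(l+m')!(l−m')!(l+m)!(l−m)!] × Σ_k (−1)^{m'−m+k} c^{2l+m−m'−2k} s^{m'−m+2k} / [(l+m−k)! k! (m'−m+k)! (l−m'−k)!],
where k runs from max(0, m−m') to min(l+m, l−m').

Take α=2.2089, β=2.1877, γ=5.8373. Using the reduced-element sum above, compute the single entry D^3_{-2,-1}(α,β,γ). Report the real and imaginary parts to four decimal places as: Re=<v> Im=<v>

Split into d^3_{-2,-1}(β=2.1877) × two z-phases.
Half-angle: c=0.459068, s=0.888401. N=√(1·120·2·24)=75.894664
k: max(0,(-1)−(-2))=1 … min(3+(-1),3−(-2))=2
  k=1: (−1)^0·75.8947/(24)·0.4591^5·0.8884^1 = +0.057279
  k=2: (−1)^1·75.8947/(12)·0.4591^3·0.8884^3 = -0.429032
d^3_{-2,-1}(2.1877) = +0.057279 -0.429032 = -0.371752
Phases: e^{-i·(-2)·2.2089}=-0.290347-0.956922i, e^{-i·(-1)·5.8373}=+0.902229-0.431257i ⇒ D=+0.250798+0.274409i

Re=0.2508 Im=0.2744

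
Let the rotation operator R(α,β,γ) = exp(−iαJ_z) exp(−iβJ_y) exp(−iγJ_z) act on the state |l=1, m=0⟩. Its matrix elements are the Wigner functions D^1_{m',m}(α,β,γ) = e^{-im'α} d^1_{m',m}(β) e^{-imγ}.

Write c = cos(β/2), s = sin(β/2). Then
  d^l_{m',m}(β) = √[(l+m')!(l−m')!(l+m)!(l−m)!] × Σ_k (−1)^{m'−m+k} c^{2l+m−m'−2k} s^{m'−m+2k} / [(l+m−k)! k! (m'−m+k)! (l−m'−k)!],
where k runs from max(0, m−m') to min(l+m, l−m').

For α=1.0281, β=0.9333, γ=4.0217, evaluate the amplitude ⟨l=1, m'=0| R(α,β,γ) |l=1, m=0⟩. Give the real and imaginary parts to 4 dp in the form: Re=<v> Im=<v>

Re=0.5952 Im=0.0000

First d^1_{0,0}(β=0.9333), then the phase factors e^{-i(0)α} and e^{-i(0)γ}:
Half-angle: c=0.893080, s=0.449897. N=√(1·1·1·1)=1.000000
k: max(0,(0)−(0))=0 … min(1+(0),1−(0))=1
  k=0: (−1)^0·1.0000/(1)·0.8931^2·0.4499^0 = +0.797593
  k=1: (−1)^1·1.0000/(1)·0.8931^0·0.4499^2 = -0.202407
d^1_{0,0}(0.9333) = +0.797593 -0.202407 = +0.595185
D = (+1.000000+0.000000i)·(+0.595185)·(+1.000000+0.000000i) = +0.595185+0.000000i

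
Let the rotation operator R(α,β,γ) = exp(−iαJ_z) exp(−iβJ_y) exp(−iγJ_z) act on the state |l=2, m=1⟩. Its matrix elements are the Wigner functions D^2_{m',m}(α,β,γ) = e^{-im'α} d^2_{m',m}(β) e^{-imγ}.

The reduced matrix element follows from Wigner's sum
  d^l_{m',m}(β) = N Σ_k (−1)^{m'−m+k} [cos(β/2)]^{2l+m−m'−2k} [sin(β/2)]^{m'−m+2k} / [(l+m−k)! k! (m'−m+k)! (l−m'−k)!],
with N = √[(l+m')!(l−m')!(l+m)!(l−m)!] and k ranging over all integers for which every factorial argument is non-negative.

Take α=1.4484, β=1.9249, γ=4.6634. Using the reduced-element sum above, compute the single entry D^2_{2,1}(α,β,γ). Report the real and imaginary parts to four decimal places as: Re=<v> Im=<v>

D^2_{2,1}(1.4484,1.9249,4.6634) = e^{-i·2·1.4484}·d^2_{2,1}(1.9249)·e^{-i·1·4.6634}. Compute d first:
c=cos(1.9249/2)=0.571511, s=sin(1.9249/2)=0.820594; N=√[24·1·6·1]=12.000000
k: max(0,(1)−(2))=0 … min(2+(1),2−(2))=0
  k=0: (−1)^1·12.0000/(6)·0.5715^3·0.8206^1 = -0.306361
d^2_{2,1}(1.9249) = -0.306361
Phases: e^{-i·(2)·1.4484}=-0.970188-0.242355i, e^{-i·(1)·4.6634}=-0.048969+0.998800i ⇒ D=-0.088714+0.293235i

Re=-0.0887 Im=0.2932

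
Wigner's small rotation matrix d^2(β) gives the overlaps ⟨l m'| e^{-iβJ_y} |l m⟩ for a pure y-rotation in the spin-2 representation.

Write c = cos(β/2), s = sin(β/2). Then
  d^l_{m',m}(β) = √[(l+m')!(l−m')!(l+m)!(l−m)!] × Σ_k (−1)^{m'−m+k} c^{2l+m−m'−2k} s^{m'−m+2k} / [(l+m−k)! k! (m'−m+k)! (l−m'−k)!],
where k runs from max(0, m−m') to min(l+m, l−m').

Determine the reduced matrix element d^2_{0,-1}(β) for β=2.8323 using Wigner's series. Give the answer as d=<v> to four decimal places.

d^2_{0,-1}(β=2.8323) via Wigner's sum:
With c≡cos(β/2)=0.154031 and s≡sin(β/2)=0.988066, N=[2·2·1·6]^{1/2}=4.898979
k∈{0,1} keeps every argument non-negative
  k=0: (−1)^1·4.8990/(2)·0.1540^3·0.9881^1 = -0.008845
  k=1: (−1)^2·4.8990/(2)·0.1540^1·0.9881^3 = +0.363949
d^2_{0,-1}(2.8323) = -0.008845 +0.363949 = +0.355104

d=0.3551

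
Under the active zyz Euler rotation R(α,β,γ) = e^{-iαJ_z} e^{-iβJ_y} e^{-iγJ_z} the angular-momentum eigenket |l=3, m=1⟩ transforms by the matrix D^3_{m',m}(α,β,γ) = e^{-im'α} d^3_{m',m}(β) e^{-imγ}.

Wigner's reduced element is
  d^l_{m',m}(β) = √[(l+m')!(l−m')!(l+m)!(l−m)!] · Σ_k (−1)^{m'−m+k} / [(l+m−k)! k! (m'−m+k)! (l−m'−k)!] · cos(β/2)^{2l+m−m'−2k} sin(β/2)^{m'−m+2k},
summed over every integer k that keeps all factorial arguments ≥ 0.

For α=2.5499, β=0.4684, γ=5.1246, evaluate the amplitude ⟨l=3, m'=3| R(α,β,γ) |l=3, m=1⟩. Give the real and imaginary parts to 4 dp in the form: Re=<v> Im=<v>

Re=0.1827 Im=-0.0385

Split into d^3_{3,1}(β=0.4684) × two z-phases.
c=cos(0.4684/2)=0.972700, s=sin(0.4684/2)=0.232065; N=√[720·1·24·2]=185.903201
Admissible k: 0..0 (factorial args all ≥0)
  k=0: (−1)^2·185.9032/(48)·0.9727^4·0.2321^2 = +0.186716
d^3_{3,1}(0.4684) = +0.186716
Phases: e^{-i·(3)·2.5499}=+0.202864-0.979207i, e^{-i·(1)·5.1246}=+0.400636+0.916237i ⇒ D=+0.182694-0.038545i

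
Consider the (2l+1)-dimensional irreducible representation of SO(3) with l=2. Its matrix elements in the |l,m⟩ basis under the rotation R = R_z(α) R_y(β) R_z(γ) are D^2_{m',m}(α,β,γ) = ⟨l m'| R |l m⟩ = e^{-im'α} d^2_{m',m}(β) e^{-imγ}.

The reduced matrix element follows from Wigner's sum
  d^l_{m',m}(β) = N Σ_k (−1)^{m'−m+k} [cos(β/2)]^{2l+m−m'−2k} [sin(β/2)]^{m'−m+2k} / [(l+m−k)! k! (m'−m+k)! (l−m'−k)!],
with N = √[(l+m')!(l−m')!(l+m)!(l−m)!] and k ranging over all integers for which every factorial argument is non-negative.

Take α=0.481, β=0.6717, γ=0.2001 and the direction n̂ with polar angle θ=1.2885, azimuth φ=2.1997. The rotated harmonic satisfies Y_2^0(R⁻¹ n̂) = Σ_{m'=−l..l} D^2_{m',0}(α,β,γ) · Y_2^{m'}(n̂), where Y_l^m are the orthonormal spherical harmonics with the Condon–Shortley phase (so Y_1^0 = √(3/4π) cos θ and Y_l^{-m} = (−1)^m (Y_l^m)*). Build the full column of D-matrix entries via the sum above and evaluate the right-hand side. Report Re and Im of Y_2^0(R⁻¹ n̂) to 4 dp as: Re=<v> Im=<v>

Need the full column D^2_{m',0} for m'=−2..2 at α=0.481, β=0.6717, γ=0.2001.
cos(β/2)=0.944131, sin(β/2)=0.329572
d^2_{-2,0}: single k=2 term ⇒ +0.237159;  D = +0.135627+0.194550i
d^2_{-1,0}: k∈[1..2] ⇒ +0.679394 -0.082786 = +0.596608;  D = +0.528912+0.276030i
d^2_{0,0}: k∈[0..2] ⇒ +0.794563 -0.387279 +0.011798 = +0.419081;  D = +0.419081+0.000000i
d^2_{1,0}: k∈[0..1] ⇒ -0.679394 +0.082786 = -0.596608;  D = -0.528912+0.276030i
d^2_{2,0}: single k=0 term ⇒ +0.237159;  D = +0.135627-0.194550i
Y_2^{m'}(θ=1.2885,φ=2.1997) and Σ D·Y over m':
  (+0.1356+0.1946i)·(-0.1097+0.3390i)  (+0.5289+0.2760i)·(-0.1216-0.1671i)  (+0.4191+0.0000i)·(-0.2420+0.0000i)  (-0.5289+0.2760i)·(+0.1216-0.1671i)  (+0.1356-0.1946i)·(-0.1097-0.3390i)
Y_2^0(R⁻¹ n̂) = -0.299408-0.000000i

Re=-0.2994 Im=0.0000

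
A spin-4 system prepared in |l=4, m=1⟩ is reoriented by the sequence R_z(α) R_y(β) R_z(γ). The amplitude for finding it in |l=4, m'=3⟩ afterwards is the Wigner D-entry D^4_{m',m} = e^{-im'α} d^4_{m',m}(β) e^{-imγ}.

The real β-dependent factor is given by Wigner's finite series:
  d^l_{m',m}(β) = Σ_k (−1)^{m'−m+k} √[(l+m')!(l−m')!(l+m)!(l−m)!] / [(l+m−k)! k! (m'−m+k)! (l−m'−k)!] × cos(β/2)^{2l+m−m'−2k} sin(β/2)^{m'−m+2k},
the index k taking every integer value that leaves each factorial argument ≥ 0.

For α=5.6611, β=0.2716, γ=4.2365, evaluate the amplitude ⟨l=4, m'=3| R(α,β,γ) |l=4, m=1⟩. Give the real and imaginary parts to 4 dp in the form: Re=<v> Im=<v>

Re=-0.0956 Im=-0.0930

First d^4_{3,1}(β=0.2716), then the phase factors e^{-i(3)α} and e^{-i(1)γ}:
Half-angle: c=0.990793, s=0.135383. N=√(5040·1·120·6)=1904.940944
k∈{0,1} keeps every argument non-negative
  k=0: (−1)^2·1904.9409/(240)·0.9908^6·0.1354^2 = +0.137625
  k=1: (−1)^3·1904.9409/(144)·0.9908^4·0.1354^4 = -0.004283
d^4_{3,1}(0.2716) = +0.137625 -0.004283 = +0.133342
Attach z-rotation phases: D = e^{-i(3)(5.6611)}·(+0.133342)·e^{-i(1)(4.2365)} = -0.095603-0.092953i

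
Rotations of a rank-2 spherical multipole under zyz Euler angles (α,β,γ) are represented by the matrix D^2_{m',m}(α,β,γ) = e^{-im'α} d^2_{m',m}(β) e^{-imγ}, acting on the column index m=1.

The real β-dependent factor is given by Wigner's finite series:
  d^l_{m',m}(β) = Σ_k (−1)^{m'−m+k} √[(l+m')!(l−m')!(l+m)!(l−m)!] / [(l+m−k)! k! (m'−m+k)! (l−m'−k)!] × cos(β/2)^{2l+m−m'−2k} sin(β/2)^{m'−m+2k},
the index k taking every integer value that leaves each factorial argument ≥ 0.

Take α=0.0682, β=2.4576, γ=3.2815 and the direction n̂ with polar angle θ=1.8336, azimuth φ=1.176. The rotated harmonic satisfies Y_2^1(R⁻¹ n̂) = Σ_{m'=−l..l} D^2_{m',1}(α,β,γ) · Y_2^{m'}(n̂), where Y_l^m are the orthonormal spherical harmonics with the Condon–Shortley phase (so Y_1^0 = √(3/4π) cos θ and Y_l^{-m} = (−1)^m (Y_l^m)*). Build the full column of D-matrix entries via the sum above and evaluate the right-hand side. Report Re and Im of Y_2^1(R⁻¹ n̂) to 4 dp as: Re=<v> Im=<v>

Need the full column D^2_{m',1} for m'=−2..2 at α=0.0682, β=2.4576, γ=3.2815.
cos(β/2)=0.335368, sin(β/2)=0.942087
d^2_{-2,1}: single k=3 term ⇒ +0.560822;  D = -0.560819+0.001967i
d^2_{-1,1}: k∈[2..3] ⇒ +0.299466 -0.787706 = -0.488240;  D = +0.486985-0.034980i
d^2_{0,1}: k∈[1..2] ⇒ +0.087043 -0.686864 = -0.599821;  D = +0.593960-0.083646i
d^2_{1,1}: k∈[0..1] ⇒ +0.012650 -0.299466 = -0.286816;  D = +0.280628-0.059259i
d^2_{2,1}: single k=0 term ⇒ -0.071070;  D = +0.068374-0.019388i
Y_2^{m'}(θ=1.8336,φ=1.176) and Σ D·Y over m':
  (-0.5608+0.0020i)·(-0.2536-0.2558i)  (+0.4870-0.0350i)·(-0.0745+0.1789i)  (+0.5940-0.0836i)·(-0.2515+0.0000i)  (+0.2806-0.0593i)·(+0.0745+0.1789i)  (+0.0684-0.0194i)·(-0.2536+0.2558i)
Y_2^1(R⁻¹ n̂) = -0.017562+0.321903i

Re=-0.0176 Im=0.3219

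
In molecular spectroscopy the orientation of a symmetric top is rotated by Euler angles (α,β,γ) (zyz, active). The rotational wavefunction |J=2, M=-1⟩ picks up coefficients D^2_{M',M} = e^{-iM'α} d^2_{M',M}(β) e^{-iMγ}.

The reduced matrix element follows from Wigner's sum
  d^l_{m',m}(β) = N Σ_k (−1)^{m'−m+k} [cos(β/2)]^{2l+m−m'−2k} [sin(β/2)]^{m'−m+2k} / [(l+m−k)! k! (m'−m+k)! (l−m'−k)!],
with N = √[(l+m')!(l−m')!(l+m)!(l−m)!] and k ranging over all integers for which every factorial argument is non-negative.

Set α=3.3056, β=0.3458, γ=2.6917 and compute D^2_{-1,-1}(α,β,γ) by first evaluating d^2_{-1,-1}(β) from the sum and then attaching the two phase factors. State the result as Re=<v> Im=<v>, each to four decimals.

Split into d^2_{-1,-1}(β=0.3458) × two z-phases.
c=cos(0.3458/2)=0.985090, s=sin(0.3458/2)=0.172040; N=√[1·6·1·6]=6.000000
Admissible k: 0..1 (factorial args all ≥0)
  k=0: (−1)^0·6.0000/(6)·0.9851^4·0.1720^0 = +0.941681
  k=1: (−1)^1·6.0000/(2)·0.9851^2·0.1720^2 = -0.086165
d^2_{-1,-1}(0.3458) = +0.941681 -0.086165 = +0.855516
Attach z-rotation phases: D = e^{-i(-1)(3.3056)}·(+0.855516)·e^{-i(-1)(2.6917)} = +0.820792-0.241261i

Re=0.8208 Im=-0.2413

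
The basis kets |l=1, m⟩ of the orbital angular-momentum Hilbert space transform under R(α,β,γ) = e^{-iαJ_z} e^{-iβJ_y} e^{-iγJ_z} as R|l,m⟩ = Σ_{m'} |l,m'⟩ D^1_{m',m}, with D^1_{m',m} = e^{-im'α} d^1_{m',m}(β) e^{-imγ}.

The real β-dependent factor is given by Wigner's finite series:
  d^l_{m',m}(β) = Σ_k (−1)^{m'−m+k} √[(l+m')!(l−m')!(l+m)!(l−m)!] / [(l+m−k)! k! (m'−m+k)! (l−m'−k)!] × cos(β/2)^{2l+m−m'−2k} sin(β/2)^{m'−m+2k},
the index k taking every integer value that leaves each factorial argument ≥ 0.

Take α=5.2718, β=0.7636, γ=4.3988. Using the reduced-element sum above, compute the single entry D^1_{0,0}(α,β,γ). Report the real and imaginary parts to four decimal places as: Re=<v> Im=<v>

Split into d^1_{0,0}(β=0.7636) × two z-phases.
With c≡cos(β/2)=0.927995 and s≡sin(β/2)=0.372591, N=[1·1·1·1]^{1/2}=1.000000
k∈{0,1} keeps every argument non-negative
  k=0: (−1)^0·1.0000/(1)·0.9280^2·0.3726^0 = +0.861176
  k=1: (−1)^1·1.0000/(1)·0.9280^0·0.3726^2 = -0.138824
d^1_{0,0}(0.7636) = +0.861176 -0.138824 = +0.722351
Attach z-rotation phases: D = e^{-i(0)(5.2718)}·(+0.722351)·e^{-i(0)(4.3988)} = +0.722351+0.000000i

Re=0.7224 Im=0.0000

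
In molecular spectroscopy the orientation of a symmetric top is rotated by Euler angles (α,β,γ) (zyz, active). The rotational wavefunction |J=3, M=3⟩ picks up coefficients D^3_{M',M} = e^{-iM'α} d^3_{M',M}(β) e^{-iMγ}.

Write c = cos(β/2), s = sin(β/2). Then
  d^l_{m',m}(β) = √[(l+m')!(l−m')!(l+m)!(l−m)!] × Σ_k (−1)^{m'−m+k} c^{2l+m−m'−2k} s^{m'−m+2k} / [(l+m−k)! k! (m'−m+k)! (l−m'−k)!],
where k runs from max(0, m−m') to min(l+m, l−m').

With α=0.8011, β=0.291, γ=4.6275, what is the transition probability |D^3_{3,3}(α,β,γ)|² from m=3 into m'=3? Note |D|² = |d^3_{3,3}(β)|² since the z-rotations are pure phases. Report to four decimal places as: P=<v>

P=0.8803

First d^3_{3,3}(β=0.291), then the phase factors e^{-i(3)α} and e^{-i(3)γ}:
Half-angle: c=0.989434, s=0.144987. N=√(720·1·720·1)=720.000000
k∈{0} keeps every argument non-negative
  k=0: (−1)^0·720.0000/(720)·0.9894^6·0.1450^0 = +0.938253
d^3_{3,3}(0.291) = +0.938253
|D^3_{3,3}|² = |d^3_{3,3}(β)|² = (+0.938253)² = 0.880318 (the z-rotation phases have unit modulus)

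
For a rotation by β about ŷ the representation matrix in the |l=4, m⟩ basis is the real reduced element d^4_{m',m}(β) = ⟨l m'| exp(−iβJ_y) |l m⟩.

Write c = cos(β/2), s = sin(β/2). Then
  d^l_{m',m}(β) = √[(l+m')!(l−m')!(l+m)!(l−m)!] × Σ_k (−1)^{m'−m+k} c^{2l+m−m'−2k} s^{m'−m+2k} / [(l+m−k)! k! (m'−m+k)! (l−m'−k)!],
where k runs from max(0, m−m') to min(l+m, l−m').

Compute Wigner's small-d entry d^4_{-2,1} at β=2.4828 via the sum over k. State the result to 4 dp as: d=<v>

d=0.4299

d^4_{-2,1}(β=2.4828) via Wigner's sum:
Half-angle: c=0.323472, s=0.946238. N=√(2·720·120·6)=1018.233765
Admissible k: 3..5 (factorial args all ≥0)
  k=3: (−1)^0·1018.2338/(72)·0.3235^5·0.9462^3 = +0.042432
  k=4: (−1)^1·1018.2338/(48)·0.3235^3·0.9462^5 = -0.544650
  k=5: (−1)^2·1018.2338/(240)·0.3235^1·0.9462^7 = +0.932126
d^4_{-2,1}(2.4828) = +0.042432 -0.544650 +0.932126 = +0.429909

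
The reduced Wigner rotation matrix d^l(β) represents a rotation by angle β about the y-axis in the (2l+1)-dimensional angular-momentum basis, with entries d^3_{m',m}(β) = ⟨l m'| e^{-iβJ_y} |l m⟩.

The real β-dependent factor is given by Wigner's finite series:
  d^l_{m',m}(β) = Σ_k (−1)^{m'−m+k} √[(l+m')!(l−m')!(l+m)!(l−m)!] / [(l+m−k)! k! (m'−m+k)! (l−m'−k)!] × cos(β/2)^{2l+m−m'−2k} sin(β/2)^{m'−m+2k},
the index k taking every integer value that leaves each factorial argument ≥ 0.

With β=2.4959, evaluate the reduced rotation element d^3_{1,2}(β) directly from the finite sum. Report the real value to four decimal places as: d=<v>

d=-0.1626

d^3_{1,2}(β=2.4959) via Wigner's sum:
Half-angle: c=0.317267, s=0.948336. N=√(24·2·120·1)=75.894664
The bounds max(0,m−m')=1 and min(l+m,l−m')=2 give 2 terms
  k=1: (−1)^0·75.8947/(24)·0.3173^5·0.9483^1 = +0.009640
  k=2: (−1)^1·75.8947/(12)·0.3173^3·0.9483^3 = -0.172263
d^3_{1,2}(2.4959) = +0.009640 -0.172263 = -0.162623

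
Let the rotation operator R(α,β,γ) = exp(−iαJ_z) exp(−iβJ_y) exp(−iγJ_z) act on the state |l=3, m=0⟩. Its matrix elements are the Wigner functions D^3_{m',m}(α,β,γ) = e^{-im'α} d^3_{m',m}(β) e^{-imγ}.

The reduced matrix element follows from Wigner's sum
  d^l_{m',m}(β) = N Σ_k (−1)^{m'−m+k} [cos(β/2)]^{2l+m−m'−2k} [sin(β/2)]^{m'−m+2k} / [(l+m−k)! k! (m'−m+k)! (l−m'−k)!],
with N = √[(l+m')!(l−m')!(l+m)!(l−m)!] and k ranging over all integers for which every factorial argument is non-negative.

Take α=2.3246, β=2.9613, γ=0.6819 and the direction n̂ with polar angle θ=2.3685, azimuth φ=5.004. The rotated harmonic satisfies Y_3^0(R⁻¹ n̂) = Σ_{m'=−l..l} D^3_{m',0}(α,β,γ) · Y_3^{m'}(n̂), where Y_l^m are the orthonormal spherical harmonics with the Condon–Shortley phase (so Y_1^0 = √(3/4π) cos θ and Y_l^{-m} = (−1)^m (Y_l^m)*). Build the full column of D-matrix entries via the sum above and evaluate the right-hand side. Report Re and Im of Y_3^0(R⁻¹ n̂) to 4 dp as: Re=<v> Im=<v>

Re=-0.2756 Im=0.0000

Need the full column D^3_{m',0} for m'=−3..3 at α=2.3246, β=2.9613, γ=0.6819.
cos(β/2)=0.090024, sin(β/2)=0.995940
d^3_{-3,0}: single k=3 term ⇒ +0.003223;  D = +0.002485+0.002053i
d^3_{-2,0}: k∈[2..3] ⇒ +0.000357 -0.043673 = -0.043316;  D = +0.002735+0.043230i
d^3_{-1,0}: k∈[1..3] ⇒ +0.000020 -0.007490 +0.305573 = +0.298103;  D = -0.204027+0.217344i
d^3_{0,0}: k∈[0..3] ⇒ +0.000001 -0.000586 +0.071762 -0.975883 = -0.904707;  D = -0.904707+0.000000i
d^3_{1,0}: k∈[0..2] ⇒ -0.000020 +0.007490 -0.305573 = -0.298103;  D = +0.204027+0.217344i
d^3_{2,0}: k∈[0..1] ⇒ +0.000357 -0.043673 = -0.043316;  D = +0.002735-0.043230i
d^3_{3,0}: single k=0 term ⇒ -0.003223;  D = -0.002485+0.002053i
Y_3^{m'}(θ=2.3685,φ=5.004) and Σ D·Y over m':
  (+0.0025+0.0021i)·(-0.1091-0.0911i)  (+0.0027+0.0432i)·(+0.2978-0.1965i)  (-0.2040+0.2173i)·(+0.1013+0.3375i)  (-0.9047+0.0000i)·(+0.1171+0.0000i)  (+0.2040+0.2173i)·(-0.1013+0.3375i)  (+0.0027-0.0432i)·(+0.2978+0.1965i)  (-0.0025+0.0021i)·(+0.1091-0.0911i)
Y_3^0(R⁻¹ n̂) = -0.275583-0.000000i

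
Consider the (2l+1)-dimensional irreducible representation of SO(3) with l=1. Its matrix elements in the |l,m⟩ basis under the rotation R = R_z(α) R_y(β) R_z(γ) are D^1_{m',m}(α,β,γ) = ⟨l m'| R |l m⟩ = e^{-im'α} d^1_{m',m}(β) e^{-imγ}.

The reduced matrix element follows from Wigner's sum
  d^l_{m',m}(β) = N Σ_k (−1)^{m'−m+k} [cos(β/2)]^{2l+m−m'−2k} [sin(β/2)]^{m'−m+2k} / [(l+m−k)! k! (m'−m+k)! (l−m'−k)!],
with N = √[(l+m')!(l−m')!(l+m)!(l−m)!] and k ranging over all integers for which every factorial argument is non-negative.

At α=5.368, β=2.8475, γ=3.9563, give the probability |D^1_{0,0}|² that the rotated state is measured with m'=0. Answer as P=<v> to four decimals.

P=0.9160

First d^1_{0,0}(β=2.8475), then the phase factors e^{-i(0)α} and e^{-i(0)γ}:
c=cos(2.8475/2)=0.146517, s=sin(2.8475/2)=0.989208; N=√[1·1·1·1]=1.000000
The bounds max(0,m−m')=0 and min(l+m,l−m')=1 give 2 terms
  k=0: (−1)^0·1.0000/(1)·0.1465^2·0.9892^0 = +0.021467
  k=1: (−1)^1·1.0000/(1)·0.1465^0·0.9892^2 = -0.978533
d^1_{0,0}(2.8475) = +0.021467 -0.978533 = -0.957066
|D^1_{0,0}|² = |d^1_{0,0}(β)|² = (-0.957066)² = 0.915974 (the z-rotation phases have unit modulus)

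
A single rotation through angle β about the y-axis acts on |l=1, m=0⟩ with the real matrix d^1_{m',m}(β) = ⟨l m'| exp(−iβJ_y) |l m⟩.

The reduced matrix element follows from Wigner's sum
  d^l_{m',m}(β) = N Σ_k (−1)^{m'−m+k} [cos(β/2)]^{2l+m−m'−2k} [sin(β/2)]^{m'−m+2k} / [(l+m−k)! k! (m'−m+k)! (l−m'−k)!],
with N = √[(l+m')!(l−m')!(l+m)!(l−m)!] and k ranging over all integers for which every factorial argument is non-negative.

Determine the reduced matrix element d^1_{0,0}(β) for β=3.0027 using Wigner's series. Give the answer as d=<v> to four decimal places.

d=-0.9904

d^1_{0,0}(β=3.0027) via Wigner's sum:
With c≡cos(β/2)=0.069391 and s≡sin(β/2)=0.997590, N=[1·1·1·1]^{1/2}=1.000000
k: max(0,(0)−(0))=0 … min(1+(0),1−(0))=1
  k=0: (−1)^0·1.0000/(1)·0.0694^2·0.9976^0 = +0.004815
  k=1: (−1)^1·1.0000/(1)·0.0694^0·0.9976^2 = -0.995185
d^1_{0,0}(3.0027) = +0.004815 -0.995185 = -0.990370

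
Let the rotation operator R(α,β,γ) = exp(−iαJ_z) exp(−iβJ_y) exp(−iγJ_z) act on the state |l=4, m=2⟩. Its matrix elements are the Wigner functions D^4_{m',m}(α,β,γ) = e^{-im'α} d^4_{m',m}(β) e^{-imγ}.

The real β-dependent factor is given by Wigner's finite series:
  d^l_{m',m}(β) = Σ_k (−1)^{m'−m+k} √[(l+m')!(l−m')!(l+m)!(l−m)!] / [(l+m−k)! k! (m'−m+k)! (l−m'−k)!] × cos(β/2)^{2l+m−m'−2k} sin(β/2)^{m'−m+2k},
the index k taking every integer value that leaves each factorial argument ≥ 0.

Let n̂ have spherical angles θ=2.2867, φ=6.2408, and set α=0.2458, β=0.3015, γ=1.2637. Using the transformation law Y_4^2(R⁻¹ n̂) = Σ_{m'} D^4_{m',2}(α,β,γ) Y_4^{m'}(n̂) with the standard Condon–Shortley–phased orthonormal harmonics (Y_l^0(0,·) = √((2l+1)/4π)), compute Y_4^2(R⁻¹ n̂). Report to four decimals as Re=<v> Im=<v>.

Need the full column D^4_{m',2} for m'=−4..4 at α=0.2458, β=0.3015, γ=1.2637.
cos(β/2)=0.988659, sin(β/2)=0.150180
d^4_{-4,2}: single k=6 term ⇒ +0.000059;  D = +0.000002-0.000059i
d^4_{-3,2}: k∈[5..6] ⇒ +0.000829 -0.000006 = +0.000822;  D = -0.000179-0.000803i
d^4_{-2,2}: k∈[4..6] ⇒ +0.007290 -0.000135 +0.000000 = +0.007156;  D = -0.003209-0.006396i
d^4_{-1,2}: k∈[3..5] ⇒ +0.045246 -0.001566 +0.000007 = +0.043687;  D = -0.028503-0.033108i
d^4_{0,2}: k∈[2..4] ⇒ +0.199812 -0.012295 +0.000106 = +0.187624;  D = -0.153333-0.108127i
d^4_{1,2}: k∈[1..3] ⇒ +0.588264 -0.067869 +0.001044 = +0.521439;  D = -0.486454-0.187779i
d^4_{2,2}: k∈[0..2] ⇒ +0.912791 -0.252745 +0.007290 = +0.667336;  D = -0.662328-0.081606i
d^4_{3,2}: k∈[0..1] ⇒ -0.518800 +0.035913 = -0.482887;  D = +0.479227-0.059345i
d^4_{4,2}: single k=0 term ⇒ +0.111450;  D = -0.103948+0.040199i
Y_4^{m'}(θ=2.2867,φ=6.2408) and Σ D·Y over m':
  (+0.0000-0.0001i)·(+0.1414+0.0242i)  (-0.0002-0.0008i)·(-0.3500-0.0447i)  (-0.0032-0.0064i)·(+0.3824+0.0325i)  (-0.0285-0.0331i)·(-0.0035-0.0001i)  (-0.1533-0.1081i)·(-0.3627+0.0000i)  (-0.4865-0.1878i)·(+0.0035-0.0001i)  (-0.6623-0.0816i)·(+0.3824-0.0325i)  (+0.4792-0.0593i)·(+0.3500-0.0447i)  (-0.1039+0.0402i)·(+0.1414-0.0242i)
Y_4^2(R⁻¹ n̂) = -0.051590-0.007222i

Re=-0.0516 Im=-0.0072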